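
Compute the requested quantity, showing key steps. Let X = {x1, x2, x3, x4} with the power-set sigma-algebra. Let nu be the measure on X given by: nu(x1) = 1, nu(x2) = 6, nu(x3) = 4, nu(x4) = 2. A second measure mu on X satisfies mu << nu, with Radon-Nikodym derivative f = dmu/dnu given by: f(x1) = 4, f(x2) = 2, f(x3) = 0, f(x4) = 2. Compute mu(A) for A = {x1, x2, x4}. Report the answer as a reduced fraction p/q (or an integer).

By the defining property of the Radon-Nikodym derivative, for every measurable set A,
  mu(A) = integral_A f dnu.
Since nu is a discrete measure concentrated on the atoms of X, the integral over A reduces to the sum
  mu(A) = sum_{x in A} f(x) * nu({x}).
Computing each term:
  x1: f(x1) * nu(x1) = 4 * 1 = 4.
  x2: f(x2) * nu(x2) = 2 * 6 = 12.
  x4: f(x4) * nu(x4) = 2 * 2 = 4.
Summing: mu(A) = 4 + 12 + 4 = 20.

20


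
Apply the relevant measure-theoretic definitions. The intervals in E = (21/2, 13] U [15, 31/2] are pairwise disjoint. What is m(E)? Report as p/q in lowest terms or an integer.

For pairwise disjoint intervals, m(union_i I_i) = sum_i m(I_i),
and m is invariant under swapping open/closed endpoints (single points have measure 0).
So m(E) = sum_i (b_i - a_i).
  I_1 has length 13 - 21/2 = 5/2.
  I_2 has length 31/2 - 15 = 1/2.
Summing:
  m(E) = 5/2 + 1/2 = 3.

3


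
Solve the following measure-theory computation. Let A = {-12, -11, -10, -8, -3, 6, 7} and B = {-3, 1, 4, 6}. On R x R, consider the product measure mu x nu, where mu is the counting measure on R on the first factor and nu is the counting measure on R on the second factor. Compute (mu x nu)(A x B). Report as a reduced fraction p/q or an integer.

For a measurable rectangle A x B, the product measure satisfies
  (mu x nu)(A x B) = mu(A) * nu(B).
  mu(A) = 7.
  nu(B) = 4.
  (mu x nu)(A x B) = 7 * 4 = 28.

28


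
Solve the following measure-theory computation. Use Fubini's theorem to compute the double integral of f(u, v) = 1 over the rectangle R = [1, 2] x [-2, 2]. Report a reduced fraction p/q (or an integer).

f(u, v) is a tensor product of a function of u and a function of v, and both factors are bounded continuous (hence Lebesgue integrable) on the rectangle, so Fubini's theorem applies:
  integral_R f d(m x m) = (integral_a1^b1 1 du) * (integral_a2^b2 1 dv).
Inner integral in u: integral_{1}^{2} 1 du = (2^1 - 1^1)/1
  = 1.
Inner integral in v: integral_{-2}^{2} 1 dv = (2^1 - (-2)^1)/1
  = 4.
Product: (1) * (4) = 4.

4


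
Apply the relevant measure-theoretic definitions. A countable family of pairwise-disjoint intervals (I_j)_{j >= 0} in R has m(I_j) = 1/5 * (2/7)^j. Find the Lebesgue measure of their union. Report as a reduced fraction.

By countable additivity of the Lebesgue measure on pairwise disjoint measurable sets,
  m(union_{j >= 0} I_j) = sum_{j >= 0} m(I_j) = sum_{j >= 0} a * r^j,
  with a = 1/5 and r = 2/7.
Since 0 < r = 2/7 < 1, the geometric series converges:
  sum_{j >= 0} a * r^j = a / (1 - r).
  = 1/5 / (1 - 2/7)
  = 1/5 / (5/7)
  = 7/25.

7/25


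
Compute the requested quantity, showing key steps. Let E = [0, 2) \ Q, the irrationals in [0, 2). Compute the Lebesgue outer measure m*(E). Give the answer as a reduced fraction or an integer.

The interval I = [0, 2) has m(I) = 2 - 0 = 2 (endpoints are measure-zero, so open/closed/half-open agree). Write I = (I cap Q) u (I \ Q). The rationals in I are countable, so m*(I cap Q) = 0 (cover each rational by intervals whose total length is arbitrarily small). By countable subadditivity m*(I) <= m*(I cap Q) + m*(I \ Q), hence m*(I \ Q) >= m(I) = 2. The reverse inequality m*(I \ Q) <= m*(I) = 2 is trivial since (I \ Q) is a subset of I. Therefore m*(I \ Q) = 2.

2


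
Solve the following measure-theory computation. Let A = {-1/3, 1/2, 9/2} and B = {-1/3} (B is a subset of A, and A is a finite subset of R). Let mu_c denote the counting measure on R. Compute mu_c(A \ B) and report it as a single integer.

Counting measure assigns mu_c(E) = |E| (number of elements) when E is finite. For B subset A, A \ B is the set of elements of A not in B, so |A \ B| = |A| - |B|.
|A| = 3, |B| = 1, so mu_c(A \ B) = 3 - 1 = 2.

2


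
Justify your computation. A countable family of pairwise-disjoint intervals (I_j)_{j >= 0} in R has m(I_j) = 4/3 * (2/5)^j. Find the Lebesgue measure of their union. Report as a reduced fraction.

By countable additivity of the Lebesgue measure on pairwise disjoint measurable sets,
  m(union_{j >= 0} I_j) = sum_{j >= 0} m(I_j) = sum_{j >= 0} a * r^j,
  with a = 4/3 and r = 2/5.
Since 0 < r = 2/5 < 1, the geometric series converges:
  sum_{j >= 0} a * r^j = a / (1 - r).
  = 4/3 / (1 - 2/5)
  = 4/3 / (3/5)
  = 20/9.

20/9


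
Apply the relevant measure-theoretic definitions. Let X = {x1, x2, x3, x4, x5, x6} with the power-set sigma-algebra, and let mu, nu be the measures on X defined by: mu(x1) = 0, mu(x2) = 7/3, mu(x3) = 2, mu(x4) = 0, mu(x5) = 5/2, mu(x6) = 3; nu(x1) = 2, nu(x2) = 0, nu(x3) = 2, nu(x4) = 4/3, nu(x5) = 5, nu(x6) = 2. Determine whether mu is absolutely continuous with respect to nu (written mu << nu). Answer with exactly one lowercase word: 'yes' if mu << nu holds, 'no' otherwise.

mu << nu means: every nu-null measurable set is also mu-null; equivalently, for every atom x, if nu({x}) = 0 then mu({x}) = 0.
Checking each atom:
  x1: nu = 2 > 0 -> no constraint.
  x2: nu = 0, mu = 7/3 > 0 -> violates mu << nu.
  x3: nu = 2 > 0 -> no constraint.
  x4: nu = 4/3 > 0 -> no constraint.
  x5: nu = 5 > 0 -> no constraint.
  x6: nu = 2 > 0 -> no constraint.
The atom(s) x2 violate the condition (nu = 0 but mu > 0). Therefore mu is NOT absolutely continuous w.r.t. nu.

no


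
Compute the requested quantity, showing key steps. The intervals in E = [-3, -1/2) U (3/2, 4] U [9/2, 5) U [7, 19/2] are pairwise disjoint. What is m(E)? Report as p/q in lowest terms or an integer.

For pairwise disjoint intervals, m(union_i I_i) = sum_i m(I_i),
and m is invariant under swapping open/closed endpoints (single points have measure 0).
So m(E) = sum_i (b_i - a_i).
  I_1 has length -1/2 - (-3) = 5/2.
  I_2 has length 4 - 3/2 = 5/2.
  I_3 has length 5 - 9/2 = 1/2.
  I_4 has length 19/2 - 7 = 5/2.
Summing:
  m(E) = 5/2 + 5/2 + 1/2 + 5/2 = 8.

8


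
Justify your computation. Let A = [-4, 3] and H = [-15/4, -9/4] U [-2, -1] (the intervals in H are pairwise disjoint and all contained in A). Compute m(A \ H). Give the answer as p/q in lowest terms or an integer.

The ambient interval has length m(A) = 3 - (-4) = 7.
Since the holes are disjoint and sit inside A, by finite additivity
  m(H) = sum_i (b_i - a_i), and m(A \ H) = m(A) - m(H).
Computing the hole measures:
  m(H_1) = -9/4 - (-15/4) = 3/2.
  m(H_2) = -1 - (-2) = 1.
Summed: m(H) = 3/2 + 1 = 5/2.
So m(A \ H) = 7 - 5/2 = 9/2.

9/2


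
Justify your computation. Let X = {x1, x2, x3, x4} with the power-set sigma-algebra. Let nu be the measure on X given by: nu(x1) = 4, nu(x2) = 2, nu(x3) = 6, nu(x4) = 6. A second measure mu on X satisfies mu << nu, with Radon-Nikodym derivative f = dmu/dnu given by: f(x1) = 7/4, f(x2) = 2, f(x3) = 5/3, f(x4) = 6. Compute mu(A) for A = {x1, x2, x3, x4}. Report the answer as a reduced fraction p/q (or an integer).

By the defining property of the Radon-Nikodym derivative, for every measurable set A,
  mu(A) = integral_A f dnu.
Since nu is a discrete measure concentrated on the atoms of X, the integral over A reduces to the sum
  mu(A) = sum_{x in A} f(x) * nu({x}).
Computing each term:
  x1: f(x1) * nu(x1) = 7/4 * 4 = 7.
  x2: f(x2) * nu(x2) = 2 * 2 = 4.
  x3: f(x3) * nu(x3) = 5/3 * 6 = 10.
  x4: f(x4) * nu(x4) = 6 * 6 = 36.
Summing: mu(A) = 7 + 4 + 10 + 36 = 57.

57


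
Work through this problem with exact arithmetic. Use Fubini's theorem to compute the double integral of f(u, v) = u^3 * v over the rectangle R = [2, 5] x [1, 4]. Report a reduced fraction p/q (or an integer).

f(u, v) is a tensor product of a function of u and a function of v, and both factors are bounded continuous (hence Lebesgue integrable) on the rectangle, so Fubini's theorem applies:
  integral_R f d(m x m) = (integral_a1^b1 u^3 du) * (integral_a2^b2 v dv).
Inner integral in u: integral_{2}^{5} u^3 du = (5^4 - 2^4)/4
  = 609/4.
Inner integral in v: integral_{1}^{4} v dv = (4^2 - 1^2)/2
  = 15/2.
Product: (609/4) * (15/2) = 9135/8.

9135/8


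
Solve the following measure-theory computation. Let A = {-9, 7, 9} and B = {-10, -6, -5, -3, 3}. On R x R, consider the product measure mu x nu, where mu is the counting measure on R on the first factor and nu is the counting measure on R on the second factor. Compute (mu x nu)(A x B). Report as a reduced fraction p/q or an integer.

For a measurable rectangle A x B, the product measure satisfies
  (mu x nu)(A x B) = mu(A) * nu(B).
  mu(A) = 3.
  nu(B) = 5.
  (mu x nu)(A x B) = 3 * 5 = 15.

15


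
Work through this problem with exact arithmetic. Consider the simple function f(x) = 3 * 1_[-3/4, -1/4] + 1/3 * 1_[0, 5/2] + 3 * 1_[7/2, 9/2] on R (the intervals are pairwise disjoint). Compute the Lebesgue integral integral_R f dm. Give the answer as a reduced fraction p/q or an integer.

For a simple function f = sum_i c_i * 1_{A_i} with disjoint A_i,
  integral f dm = sum_i c_i * m(A_i).
Lengths of the A_i:
  m(A_1) = -1/4 - (-3/4) = 1/2.
  m(A_2) = 5/2 - 0 = 5/2.
  m(A_3) = 9/2 - 7/2 = 1.
Contributions c_i * m(A_i):
  (3) * (1/2) = 3/2.
  (1/3) * (5/2) = 5/6.
  (3) * (1) = 3.
Total: 3/2 + 5/6 + 3 = 16/3.

16/3


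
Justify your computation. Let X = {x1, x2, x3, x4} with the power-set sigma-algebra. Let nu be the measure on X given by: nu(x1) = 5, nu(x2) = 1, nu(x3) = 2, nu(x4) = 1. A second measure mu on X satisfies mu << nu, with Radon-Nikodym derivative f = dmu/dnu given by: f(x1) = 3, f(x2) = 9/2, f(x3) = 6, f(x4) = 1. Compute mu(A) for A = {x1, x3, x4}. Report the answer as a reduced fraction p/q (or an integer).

By the defining property of the Radon-Nikodym derivative, for every measurable set A,
  mu(A) = integral_A f dnu.
Since nu is a discrete measure concentrated on the atoms of X, the integral over A reduces to the sum
  mu(A) = sum_{x in A} f(x) * nu({x}).
Computing each term:
  x1: f(x1) * nu(x1) = 3 * 5 = 15.
  x3: f(x3) * nu(x3) = 6 * 2 = 12.
  x4: f(x4) * nu(x4) = 1 * 1 = 1.
Summing: mu(A) = 15 + 12 + 1 = 28.

28


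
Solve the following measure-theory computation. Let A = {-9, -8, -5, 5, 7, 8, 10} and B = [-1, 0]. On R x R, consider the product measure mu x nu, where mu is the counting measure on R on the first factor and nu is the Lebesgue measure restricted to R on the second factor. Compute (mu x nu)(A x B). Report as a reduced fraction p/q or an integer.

For a measurable rectangle A x B, the product measure satisfies
  (mu x nu)(A x B) = mu(A) * nu(B).
  mu(A) = 7.
  nu(B) = 1.
  (mu x nu)(A x B) = 7 * 1 = 7.

7


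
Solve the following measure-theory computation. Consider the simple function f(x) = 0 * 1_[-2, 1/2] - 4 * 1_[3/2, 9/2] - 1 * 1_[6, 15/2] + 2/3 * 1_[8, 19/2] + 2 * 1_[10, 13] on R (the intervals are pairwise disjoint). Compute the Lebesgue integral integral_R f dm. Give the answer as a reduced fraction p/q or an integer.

For a simple function f = sum_i c_i * 1_{A_i} with disjoint A_i,
  integral f dm = sum_i c_i * m(A_i).
Lengths of the A_i:
  m(A_1) = 1/2 - (-2) = 5/2.
  m(A_2) = 9/2 - 3/2 = 3.
  m(A_3) = 15/2 - 6 = 3/2.
  m(A_4) = 19/2 - 8 = 3/2.
  m(A_5) = 13 - 10 = 3.
Contributions c_i * m(A_i):
  (0) * (5/2) = 0.
  (-4) * (3) = -12.
  (-1) * (3/2) = -3/2.
  (2/3) * (3/2) = 1.
  (2) * (3) = 6.
Total: 0 - 12 - 3/2 + 1 + 6 = -13/2.

-13/2


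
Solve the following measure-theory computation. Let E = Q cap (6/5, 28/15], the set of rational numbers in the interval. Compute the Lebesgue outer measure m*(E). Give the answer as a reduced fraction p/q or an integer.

E = Q cap (6/5, 28/15] is a subset of Q, which is countable. Enumerate Q = {q_1, q_2, ...}; for any eps > 0, cover q_k by the open interval (q_k - eps/2^(k+1), q_k + eps/2^(k+1)), of length eps/2^k. The total cover length is sum_{k>=1} eps/2^k = eps. Hence m*(E) <= m*(Q) <= eps for every eps > 0, and since outer measure is non-negative, m*(E) = 0.

0


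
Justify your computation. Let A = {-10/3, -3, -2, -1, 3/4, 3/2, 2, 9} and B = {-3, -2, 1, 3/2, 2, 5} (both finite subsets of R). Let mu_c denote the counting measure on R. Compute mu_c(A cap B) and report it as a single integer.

Counting measure on a finite set equals cardinality. mu_c(A cap B) = |A cap B| (elements appearing in both).
Enumerating the elements of A that also lie in B gives 4 element(s).
So mu_c(A cap B) = 4.

4


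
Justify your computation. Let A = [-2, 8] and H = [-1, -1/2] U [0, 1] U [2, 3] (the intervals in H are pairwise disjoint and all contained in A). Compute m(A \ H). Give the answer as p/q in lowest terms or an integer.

The ambient interval has length m(A) = 8 - (-2) = 10.
Since the holes are disjoint and sit inside A, by finite additivity
  m(H) = sum_i (b_i - a_i), and m(A \ H) = m(A) - m(H).
Computing the hole measures:
  m(H_1) = -1/2 - (-1) = 1/2.
  m(H_2) = 1 - 0 = 1.
  m(H_3) = 3 - 2 = 1.
Summed: m(H) = 1/2 + 1 + 1 = 5/2.
So m(A \ H) = 10 - 5/2 = 15/2.

15/2


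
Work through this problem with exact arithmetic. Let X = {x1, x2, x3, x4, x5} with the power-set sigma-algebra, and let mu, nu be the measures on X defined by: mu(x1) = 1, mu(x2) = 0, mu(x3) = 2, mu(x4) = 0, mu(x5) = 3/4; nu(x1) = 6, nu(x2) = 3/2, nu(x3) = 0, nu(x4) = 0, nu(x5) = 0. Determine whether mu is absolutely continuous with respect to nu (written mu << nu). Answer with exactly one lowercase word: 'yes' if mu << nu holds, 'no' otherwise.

mu << nu means: every nu-null measurable set is also mu-null; equivalently, for every atom x, if nu({x}) = 0 then mu({x}) = 0.
Checking each atom:
  x1: nu = 6 > 0 -> no constraint.
  x2: nu = 3/2 > 0 -> no constraint.
  x3: nu = 0, mu = 2 > 0 -> violates mu << nu.
  x4: nu = 0, mu = 0 -> consistent with mu << nu.
  x5: nu = 0, mu = 3/4 > 0 -> violates mu << nu.
The atom(s) x3, x5 violate the condition (nu = 0 but mu > 0). Therefore mu is NOT absolutely continuous w.r.t. nu.

no


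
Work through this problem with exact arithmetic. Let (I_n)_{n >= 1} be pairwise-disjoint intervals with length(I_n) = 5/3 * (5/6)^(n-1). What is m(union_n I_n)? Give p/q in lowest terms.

By countable additivity of the Lebesgue measure on pairwise disjoint measurable sets,
  m(union_{n >= 1} I_n) = sum_{n >= 1} m(I_n) = sum_{n >= 1} a * r^(n-1),
  with a = 5/3 and r = 5/6.
Since 0 < r = 5/6 < 1, the geometric series converges:
  sum_{n >= 1} a * r^(n-1) = a / (1 - r).
  = 5/3 / (1 - 5/6)
  = 5/3 / (1/6)
  = 10.

10


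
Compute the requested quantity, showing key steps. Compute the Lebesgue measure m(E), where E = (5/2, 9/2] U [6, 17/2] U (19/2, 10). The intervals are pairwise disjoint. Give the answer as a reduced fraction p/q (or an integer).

For pairwise disjoint intervals, m(union_i I_i) = sum_i m(I_i),
and m is invariant under swapping open/closed endpoints (single points have measure 0).
So m(E) = sum_i (b_i - a_i).
  I_1 has length 9/2 - 5/2 = 2.
  I_2 has length 17/2 - 6 = 5/2.
  I_3 has length 10 - 19/2 = 1/2.
Summing:
  m(E) = 2 + 5/2 + 1/2 = 5.

5


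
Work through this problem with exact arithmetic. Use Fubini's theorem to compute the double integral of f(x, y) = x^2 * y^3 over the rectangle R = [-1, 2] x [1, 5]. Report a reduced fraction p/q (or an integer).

f(x, y) is a tensor product of a function of x and a function of y, and both factors are bounded continuous (hence Lebesgue integrable) on the rectangle, so Fubini's theorem applies:
  integral_R f d(m x m) = (integral_a1^b1 x^2 dx) * (integral_a2^b2 y^3 dy).
Inner integral in x: integral_{-1}^{2} x^2 dx = (2^3 - (-1)^3)/3
  = 3.
Inner integral in y: integral_{1}^{5} y^3 dy = (5^4 - 1^4)/4
  = 156.
Product: (3) * (156) = 468.

468


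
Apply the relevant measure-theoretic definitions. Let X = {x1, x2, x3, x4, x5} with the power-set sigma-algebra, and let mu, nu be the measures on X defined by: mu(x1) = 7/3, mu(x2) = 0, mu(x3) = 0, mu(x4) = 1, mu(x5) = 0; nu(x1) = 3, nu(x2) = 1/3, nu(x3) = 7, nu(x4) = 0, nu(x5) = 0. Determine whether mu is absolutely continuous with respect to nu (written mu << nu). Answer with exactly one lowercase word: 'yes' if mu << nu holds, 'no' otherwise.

mu << nu means: every nu-null measurable set is also mu-null; equivalently, for every atom x, if nu({x}) = 0 then mu({x}) = 0.
Checking each atom:
  x1: nu = 3 > 0 -> no constraint.
  x2: nu = 1/3 > 0 -> no constraint.
  x3: nu = 7 > 0 -> no constraint.
  x4: nu = 0, mu = 1 > 0 -> violates mu << nu.
  x5: nu = 0, mu = 0 -> consistent with mu << nu.
The atom(s) x4 violate the condition (nu = 0 but mu > 0). Therefore mu is NOT absolutely continuous w.r.t. nu.

no


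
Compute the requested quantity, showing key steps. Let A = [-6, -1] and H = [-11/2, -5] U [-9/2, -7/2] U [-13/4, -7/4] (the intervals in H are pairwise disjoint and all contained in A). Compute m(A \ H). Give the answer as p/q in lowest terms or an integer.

The ambient interval has length m(A) = -1 - (-6) = 5.
Since the holes are disjoint and sit inside A, by finite additivity
  m(H) = sum_i (b_i - a_i), and m(A \ H) = m(A) - m(H).
Computing the hole measures:
  m(H_1) = -5 - (-11/2) = 1/2.
  m(H_2) = -7/2 - (-9/2) = 1.
  m(H_3) = -7/4 - (-13/4) = 3/2.
Summed: m(H) = 1/2 + 1 + 3/2 = 3.
So m(A \ H) = 5 - 3 = 2.

2


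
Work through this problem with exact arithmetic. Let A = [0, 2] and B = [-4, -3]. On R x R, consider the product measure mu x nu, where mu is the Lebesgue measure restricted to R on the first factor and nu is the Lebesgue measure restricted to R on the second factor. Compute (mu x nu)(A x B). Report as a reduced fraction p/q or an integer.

For a measurable rectangle A x B, the product measure satisfies
  (mu x nu)(A x B) = mu(A) * nu(B).
  mu(A) = 2.
  nu(B) = 1.
  (mu x nu)(A x B) = 2 * 1 = 2.

2


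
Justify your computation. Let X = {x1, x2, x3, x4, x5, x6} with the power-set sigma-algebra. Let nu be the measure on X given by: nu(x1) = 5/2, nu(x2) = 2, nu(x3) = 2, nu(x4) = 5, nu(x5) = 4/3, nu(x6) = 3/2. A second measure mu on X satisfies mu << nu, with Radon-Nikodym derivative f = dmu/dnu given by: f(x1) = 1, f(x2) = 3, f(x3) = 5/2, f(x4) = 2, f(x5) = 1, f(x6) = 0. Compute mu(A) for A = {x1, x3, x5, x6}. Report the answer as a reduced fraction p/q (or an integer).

By the defining property of the Radon-Nikodym derivative, for every measurable set A,
  mu(A) = integral_A f dnu.
Since nu is a discrete measure concentrated on the atoms of X, the integral over A reduces to the sum
  mu(A) = sum_{x in A} f(x) * nu({x}).
Computing each term:
  x1: f(x1) * nu(x1) = 1 * 5/2 = 5/2.
  x3: f(x3) * nu(x3) = 5/2 * 2 = 5.
  x5: f(x5) * nu(x5) = 1 * 4/3 = 4/3.
  x6: f(x6) * nu(x6) = 0 * 3/2 = 0.
Summing: mu(A) = 5/2 + 5 + 4/3 + 0 = 53/6.

53/6


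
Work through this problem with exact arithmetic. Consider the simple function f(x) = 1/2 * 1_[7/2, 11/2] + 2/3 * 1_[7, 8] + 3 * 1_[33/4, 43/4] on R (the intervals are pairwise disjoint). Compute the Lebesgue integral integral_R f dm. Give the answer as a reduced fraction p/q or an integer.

For a simple function f = sum_i c_i * 1_{A_i} with disjoint A_i,
  integral f dm = sum_i c_i * m(A_i).
Lengths of the A_i:
  m(A_1) = 11/2 - 7/2 = 2.
  m(A_2) = 8 - 7 = 1.
  m(A_3) = 43/4 - 33/4 = 5/2.
Contributions c_i * m(A_i):
  (1/2) * (2) = 1.
  (2/3) * (1) = 2/3.
  (3) * (5/2) = 15/2.
Total: 1 + 2/3 + 15/2 = 55/6.

55/6


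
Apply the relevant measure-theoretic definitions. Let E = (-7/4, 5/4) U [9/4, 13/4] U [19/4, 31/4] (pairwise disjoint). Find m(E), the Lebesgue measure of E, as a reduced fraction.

For pairwise disjoint intervals, m(union_i I_i) = sum_i m(I_i),
and m is invariant under swapping open/closed endpoints (single points have measure 0).
So m(E) = sum_i (b_i - a_i).
  I_1 has length 5/4 - (-7/4) = 3.
  I_2 has length 13/4 - 9/4 = 1.
  I_3 has length 31/4 - 19/4 = 3.
Summing:
  m(E) = 3 + 1 + 3 = 7.

7


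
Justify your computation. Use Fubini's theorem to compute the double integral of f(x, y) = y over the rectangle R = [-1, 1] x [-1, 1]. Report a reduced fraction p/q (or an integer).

f(x, y) is a tensor product of a function of x and a function of y, and both factors are bounded continuous (hence Lebesgue integrable) on the rectangle, so Fubini's theorem applies:
  integral_R f d(m x m) = (integral_a1^b1 1 dx) * (integral_a2^b2 y dy).
Inner integral in x: integral_{-1}^{1} 1 dx = (1^1 - (-1)^1)/1
  = 2.
Inner integral in y: integral_{-1}^{1} y dy = (1^2 - (-1)^2)/2
  = 0.
Product: (2) * (0) = 0.

0


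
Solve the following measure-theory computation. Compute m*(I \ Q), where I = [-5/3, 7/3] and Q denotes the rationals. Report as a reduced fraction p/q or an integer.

The interval I = [-5/3, 7/3] has m(I) = 7/3 - (-5/3) = 4 (endpoints are measure-zero, so open/closed/half-open agree). Write I = (I cap Q) u (I \ Q). The rationals in I are countable, so m*(I cap Q) = 0 (cover each rational by intervals whose total length is arbitrarily small). By countable subadditivity m*(I) <= m*(I cap Q) + m*(I \ Q), hence m*(I \ Q) >= m(I) = 4. The reverse inequality m*(I \ Q) <= m*(I) = 4 is trivial since (I \ Q) is a subset of I. Therefore m*(I \ Q) = 4.

4


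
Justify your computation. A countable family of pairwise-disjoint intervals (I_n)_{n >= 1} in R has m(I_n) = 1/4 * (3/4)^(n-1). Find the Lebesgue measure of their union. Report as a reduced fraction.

By countable additivity of the Lebesgue measure on pairwise disjoint measurable sets,
  m(union_{n >= 1} I_n) = sum_{n >= 1} m(I_n) = sum_{n >= 1} a * r^(n-1),
  with a = 1/4 and r = 3/4.
Since 0 < r = 3/4 < 1, the geometric series converges:
  sum_{n >= 1} a * r^(n-1) = a / (1 - r).
  = 1/4 / (1 - 3/4)
  = 1/4 / (1/4)
  = 1.

1


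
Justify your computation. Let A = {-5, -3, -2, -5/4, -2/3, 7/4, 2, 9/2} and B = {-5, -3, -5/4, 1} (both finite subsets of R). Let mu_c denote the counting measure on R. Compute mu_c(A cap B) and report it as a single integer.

Counting measure on a finite set equals cardinality. mu_c(A cap B) = |A cap B| (elements appearing in both).
Enumerating the elements of A that also lie in B gives 3 element(s).
So mu_c(A cap B) = 3.

3


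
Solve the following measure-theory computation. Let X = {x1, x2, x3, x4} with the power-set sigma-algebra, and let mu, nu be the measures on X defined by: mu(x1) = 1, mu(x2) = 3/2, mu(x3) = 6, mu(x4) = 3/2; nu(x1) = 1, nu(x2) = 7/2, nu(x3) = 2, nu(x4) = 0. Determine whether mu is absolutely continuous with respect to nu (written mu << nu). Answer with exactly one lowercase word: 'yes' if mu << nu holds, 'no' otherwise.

mu << nu means: every nu-null measurable set is also mu-null; equivalently, for every atom x, if nu({x}) = 0 then mu({x}) = 0.
Checking each atom:
  x1: nu = 1 > 0 -> no constraint.
  x2: nu = 7/2 > 0 -> no constraint.
  x3: nu = 2 > 0 -> no constraint.
  x4: nu = 0, mu = 3/2 > 0 -> violates mu << nu.
The atom(s) x4 violate the condition (nu = 0 but mu > 0). Therefore mu is NOT absolutely continuous w.r.t. nu.

no


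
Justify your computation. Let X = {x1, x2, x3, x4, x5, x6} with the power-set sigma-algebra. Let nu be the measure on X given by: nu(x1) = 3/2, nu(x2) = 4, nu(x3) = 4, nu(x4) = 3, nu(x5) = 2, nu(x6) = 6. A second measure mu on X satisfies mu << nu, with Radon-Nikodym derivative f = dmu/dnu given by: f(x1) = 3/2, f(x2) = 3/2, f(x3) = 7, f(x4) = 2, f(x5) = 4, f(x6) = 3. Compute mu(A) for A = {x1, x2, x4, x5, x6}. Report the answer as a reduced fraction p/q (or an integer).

By the defining property of the Radon-Nikodym derivative, for every measurable set A,
  mu(A) = integral_A f dnu.
Since nu is a discrete measure concentrated on the atoms of X, the integral over A reduces to the sum
  mu(A) = sum_{x in A} f(x) * nu({x}).
Computing each term:
  x1: f(x1) * nu(x1) = 3/2 * 3/2 = 9/4.
  x2: f(x2) * nu(x2) = 3/2 * 4 = 6.
  x4: f(x4) * nu(x4) = 2 * 3 = 6.
  x5: f(x5) * nu(x5) = 4 * 2 = 8.
  x6: f(x6) * nu(x6) = 3 * 6 = 18.
Summing: mu(A) = 9/4 + 6 + 6 + 8 + 18 = 161/4.

161/4


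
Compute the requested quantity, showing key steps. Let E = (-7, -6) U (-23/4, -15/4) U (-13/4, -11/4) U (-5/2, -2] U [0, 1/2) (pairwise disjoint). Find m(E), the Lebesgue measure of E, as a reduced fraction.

For pairwise disjoint intervals, m(union_i I_i) = sum_i m(I_i),
and m is invariant under swapping open/closed endpoints (single points have measure 0).
So m(E) = sum_i (b_i - a_i).
  I_1 has length -6 - (-7) = 1.
  I_2 has length -15/4 - (-23/4) = 2.
  I_3 has length -11/4 - (-13/4) = 1/2.
  I_4 has length -2 - (-5/2) = 1/2.
  I_5 has length 1/2 - 0 = 1/2.
Summing:
  m(E) = 1 + 2 + 1/2 + 1/2 + 1/2 = 9/2.

9/2


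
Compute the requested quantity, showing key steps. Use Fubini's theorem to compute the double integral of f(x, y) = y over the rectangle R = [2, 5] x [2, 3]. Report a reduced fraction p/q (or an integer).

f(x, y) is a tensor product of a function of x and a function of y, and both factors are bounded continuous (hence Lebesgue integrable) on the rectangle, so Fubini's theorem applies:
  integral_R f d(m x m) = (integral_a1^b1 1 dx) * (integral_a2^b2 y dy).
Inner integral in x: integral_{2}^{5} 1 dx = (5^1 - 2^1)/1
  = 3.
Inner integral in y: integral_{2}^{3} y dy = (3^2 - 2^2)/2
  = 5/2.
Product: (3) * (5/2) = 15/2.

15/2


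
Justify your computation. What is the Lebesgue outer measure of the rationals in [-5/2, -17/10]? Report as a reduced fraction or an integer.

E = Q cap [-5/2, -17/10] is a subset of Q, which is countable. Enumerate Q = {q_1, q_2, ...}; for any eps > 0, cover q_k by the open interval (q_k - eps/2^(k+1), q_k + eps/2^(k+1)), of length eps/2^k. The total cover length is sum_{k>=1} eps/2^k = eps. Hence m*(E) <= m*(Q) <= eps for every eps > 0, and since outer measure is non-negative, m*(E) = 0.

0


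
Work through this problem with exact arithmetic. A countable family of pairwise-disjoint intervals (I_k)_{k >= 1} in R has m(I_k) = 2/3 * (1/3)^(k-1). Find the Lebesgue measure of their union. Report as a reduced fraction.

By countable additivity of the Lebesgue measure on pairwise disjoint measurable sets,
  m(union_{k >= 1} I_k) = sum_{k >= 1} m(I_k) = sum_{k >= 1} a * r^(k-1),
  with a = 2/3 and r = 1/3.
Since 0 < r = 1/3 < 1, the geometric series converges:
  sum_{k >= 1} a * r^(k-1) = a / (1 - r).
  = 2/3 / (1 - 1/3)
  = 2/3 / (2/3)
  = 1.

1


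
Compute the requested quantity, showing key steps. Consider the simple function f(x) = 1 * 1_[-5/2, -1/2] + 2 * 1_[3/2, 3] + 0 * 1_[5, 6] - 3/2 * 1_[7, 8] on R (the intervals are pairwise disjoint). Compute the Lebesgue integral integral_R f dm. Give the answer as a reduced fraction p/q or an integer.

For a simple function f = sum_i c_i * 1_{A_i} with disjoint A_i,
  integral f dm = sum_i c_i * m(A_i).
Lengths of the A_i:
  m(A_1) = -1/2 - (-5/2) = 2.
  m(A_2) = 3 - 3/2 = 3/2.
  m(A_3) = 6 - 5 = 1.
  m(A_4) = 8 - 7 = 1.
Contributions c_i * m(A_i):
  (1) * (2) = 2.
  (2) * (3/2) = 3.
  (0) * (1) = 0.
  (-3/2) * (1) = -3/2.
Total: 2 + 3 + 0 - 3/2 = 7/2.

7/2


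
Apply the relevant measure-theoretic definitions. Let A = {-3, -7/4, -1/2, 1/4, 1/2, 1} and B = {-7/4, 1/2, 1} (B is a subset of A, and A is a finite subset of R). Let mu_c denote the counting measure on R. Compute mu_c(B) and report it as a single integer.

Counting measure assigns mu_c(E) = |E| (number of elements) when E is finite.
B has 3 element(s), so mu_c(B) = 3.

3


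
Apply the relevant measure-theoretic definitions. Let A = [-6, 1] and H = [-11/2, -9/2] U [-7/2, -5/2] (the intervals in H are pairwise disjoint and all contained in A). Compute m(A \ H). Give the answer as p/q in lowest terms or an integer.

The ambient interval has length m(A) = 1 - (-6) = 7.
Since the holes are disjoint and sit inside A, by finite additivity
  m(H) = sum_i (b_i - a_i), and m(A \ H) = m(A) - m(H).
Computing the hole measures:
  m(H_1) = -9/2 - (-11/2) = 1.
  m(H_2) = -5/2 - (-7/2) = 1.
Summed: m(H) = 1 + 1 = 2.
So m(A \ H) = 7 - 2 = 5.

5


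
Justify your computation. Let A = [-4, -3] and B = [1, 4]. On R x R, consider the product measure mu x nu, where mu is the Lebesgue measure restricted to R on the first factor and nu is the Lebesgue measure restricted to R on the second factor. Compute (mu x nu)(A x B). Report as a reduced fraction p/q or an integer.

For a measurable rectangle A x B, the product measure satisfies
  (mu x nu)(A x B) = mu(A) * nu(B).
  mu(A) = 1.
  nu(B) = 3.
  (mu x nu)(A x B) = 1 * 3 = 3.

3


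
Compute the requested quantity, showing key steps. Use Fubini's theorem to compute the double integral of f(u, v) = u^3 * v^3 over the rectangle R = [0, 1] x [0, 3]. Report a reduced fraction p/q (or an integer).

f(u, v) is a tensor product of a function of u and a function of v, and both factors are bounded continuous (hence Lebesgue integrable) on the rectangle, so Fubini's theorem applies:
  integral_R f d(m x m) = (integral_a1^b1 u^3 du) * (integral_a2^b2 v^3 dv).
Inner integral in u: integral_{0}^{1} u^3 du = (1^4 - 0^4)/4
  = 1/4.
Inner integral in v: integral_{0}^{3} v^3 dv = (3^4 - 0^4)/4
  = 81/4.
Product: (1/4) * (81/4) = 81/16.

81/16


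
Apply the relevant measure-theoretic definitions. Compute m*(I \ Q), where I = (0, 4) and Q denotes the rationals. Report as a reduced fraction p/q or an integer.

The interval I = (0, 4) has m(I) = 4 - 0 = 4 (endpoints are measure-zero, so open/closed/half-open agree). Write I = (I cap Q) u (I \ Q). The rationals in I are countable, so m*(I cap Q) = 0 (cover each rational by intervals whose total length is arbitrarily small). By countable subadditivity m*(I) <= m*(I cap Q) + m*(I \ Q), hence m*(I \ Q) >= m(I) = 4. The reverse inequality m*(I \ Q) <= m*(I) = 4 is trivial since (I \ Q) is a subset of I. Therefore m*(I \ Q) = 4.

4


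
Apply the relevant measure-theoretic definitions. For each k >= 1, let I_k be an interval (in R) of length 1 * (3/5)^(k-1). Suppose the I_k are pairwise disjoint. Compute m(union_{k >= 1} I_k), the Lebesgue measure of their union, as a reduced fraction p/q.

By countable additivity of the Lebesgue measure on pairwise disjoint measurable sets,
  m(union_{k >= 1} I_k) = sum_{k >= 1} m(I_k) = sum_{k >= 1} a * r^(k-1),
  with a = 1 and r = 3/5.
Since 0 < r = 3/5 < 1, the geometric series converges:
  sum_{k >= 1} a * r^(k-1) = a / (1 - r).
  = 1 / (1 - 3/5)
  = 1 / (2/5)
  = 5/2.

5/2


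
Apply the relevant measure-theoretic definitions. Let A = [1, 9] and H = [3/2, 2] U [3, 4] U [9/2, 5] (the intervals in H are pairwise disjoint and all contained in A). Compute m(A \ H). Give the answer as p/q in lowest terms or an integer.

The ambient interval has length m(A) = 9 - 1 = 8.
Since the holes are disjoint and sit inside A, by finite additivity
  m(H) = sum_i (b_i - a_i), and m(A \ H) = m(A) - m(H).
Computing the hole measures:
  m(H_1) = 2 - 3/2 = 1/2.
  m(H_2) = 4 - 3 = 1.
  m(H_3) = 5 - 9/2 = 1/2.
Summed: m(H) = 1/2 + 1 + 1/2 = 2.
So m(A \ H) = 8 - 2 = 6.

6


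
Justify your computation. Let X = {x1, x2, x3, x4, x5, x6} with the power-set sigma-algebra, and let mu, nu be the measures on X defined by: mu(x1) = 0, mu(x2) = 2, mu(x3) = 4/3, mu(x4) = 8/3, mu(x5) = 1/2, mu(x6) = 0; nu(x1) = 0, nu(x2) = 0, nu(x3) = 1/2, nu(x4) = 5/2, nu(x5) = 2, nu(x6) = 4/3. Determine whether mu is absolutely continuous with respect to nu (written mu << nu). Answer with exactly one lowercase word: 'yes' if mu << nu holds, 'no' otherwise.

mu << nu means: every nu-null measurable set is also mu-null; equivalently, for every atom x, if nu({x}) = 0 then mu({x}) = 0.
Checking each atom:
  x1: nu = 0, mu = 0 -> consistent with mu << nu.
  x2: nu = 0, mu = 2 > 0 -> violates mu << nu.
  x3: nu = 1/2 > 0 -> no constraint.
  x4: nu = 5/2 > 0 -> no constraint.
  x5: nu = 2 > 0 -> no constraint.
  x6: nu = 4/3 > 0 -> no constraint.
The atom(s) x2 violate the condition (nu = 0 but mu > 0). Therefore mu is NOT absolutely continuous w.r.t. nu.

no


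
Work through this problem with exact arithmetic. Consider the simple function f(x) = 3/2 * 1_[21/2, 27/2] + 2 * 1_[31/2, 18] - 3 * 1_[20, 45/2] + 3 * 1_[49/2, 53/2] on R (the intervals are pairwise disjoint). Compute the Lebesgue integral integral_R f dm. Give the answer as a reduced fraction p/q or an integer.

For a simple function f = sum_i c_i * 1_{A_i} with disjoint A_i,
  integral f dm = sum_i c_i * m(A_i).
Lengths of the A_i:
  m(A_1) = 27/2 - 21/2 = 3.
  m(A_2) = 18 - 31/2 = 5/2.
  m(A_3) = 45/2 - 20 = 5/2.
  m(A_4) = 53/2 - 49/2 = 2.
Contributions c_i * m(A_i):
  (3/2) * (3) = 9/2.
  (2) * (5/2) = 5.
  (-3) * (5/2) = -15/2.
  (3) * (2) = 6.
Total: 9/2 + 5 - 15/2 + 6 = 8.

8


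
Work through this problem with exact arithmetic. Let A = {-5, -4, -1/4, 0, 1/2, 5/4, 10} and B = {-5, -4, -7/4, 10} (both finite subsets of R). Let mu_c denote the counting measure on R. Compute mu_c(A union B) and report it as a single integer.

Counting measure on a finite set equals cardinality. By inclusion-exclusion, |A union B| = |A| + |B| - |A cap B|.
|A| = 7, |B| = 4, |A cap B| = 3.
So mu_c(A union B) = 7 + 4 - 3 = 8.

8


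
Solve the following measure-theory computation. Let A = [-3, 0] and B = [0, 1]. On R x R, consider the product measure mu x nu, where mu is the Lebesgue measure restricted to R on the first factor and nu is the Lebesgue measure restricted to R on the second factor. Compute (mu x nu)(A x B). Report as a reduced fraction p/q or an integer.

For a measurable rectangle A x B, the product measure satisfies
  (mu x nu)(A x B) = mu(A) * nu(B).
  mu(A) = 3.
  nu(B) = 1.
  (mu x nu)(A x B) = 3 * 1 = 3.

3


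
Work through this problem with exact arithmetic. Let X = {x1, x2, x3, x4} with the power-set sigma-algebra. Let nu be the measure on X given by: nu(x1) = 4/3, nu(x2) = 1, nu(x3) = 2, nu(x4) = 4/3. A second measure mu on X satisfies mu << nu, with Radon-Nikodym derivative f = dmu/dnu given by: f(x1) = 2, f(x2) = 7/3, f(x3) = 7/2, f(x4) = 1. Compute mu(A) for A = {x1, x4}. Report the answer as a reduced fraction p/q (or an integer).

By the defining property of the Radon-Nikodym derivative, for every measurable set A,
  mu(A) = integral_A f dnu.
Since nu is a discrete measure concentrated on the atoms of X, the integral over A reduces to the sum
  mu(A) = sum_{x in A} f(x) * nu({x}).
Computing each term:
  x1: f(x1) * nu(x1) = 2 * 4/3 = 8/3.
  x4: f(x4) * nu(x4) = 1 * 4/3 = 4/3.
Summing: mu(A) = 8/3 + 4/3 = 4.

4


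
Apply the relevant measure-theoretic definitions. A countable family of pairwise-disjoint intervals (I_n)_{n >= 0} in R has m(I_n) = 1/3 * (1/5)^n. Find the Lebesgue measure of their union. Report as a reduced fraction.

By countable additivity of the Lebesgue measure on pairwise disjoint measurable sets,
  m(union_{n >= 0} I_n) = sum_{n >= 0} m(I_n) = sum_{n >= 0} a * r^n,
  with a = 1/3 and r = 1/5.
Since 0 < r = 1/5 < 1, the geometric series converges:
  sum_{n >= 0} a * r^n = a / (1 - r).
  = 1/3 / (1 - 1/5)
  = 1/3 / (4/5)
  = 5/12.

5/12


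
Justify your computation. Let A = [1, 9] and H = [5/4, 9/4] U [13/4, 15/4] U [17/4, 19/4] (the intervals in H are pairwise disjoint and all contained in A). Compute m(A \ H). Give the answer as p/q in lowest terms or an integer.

The ambient interval has length m(A) = 9 - 1 = 8.
Since the holes are disjoint and sit inside A, by finite additivity
  m(H) = sum_i (b_i - a_i), and m(A \ H) = m(A) - m(H).
Computing the hole measures:
  m(H_1) = 9/4 - 5/4 = 1.
  m(H_2) = 15/4 - 13/4 = 1/2.
  m(H_3) = 19/4 - 17/4 = 1/2.
Summed: m(H) = 1 + 1/2 + 1/2 = 2.
So m(A \ H) = 8 - 2 = 6.

6


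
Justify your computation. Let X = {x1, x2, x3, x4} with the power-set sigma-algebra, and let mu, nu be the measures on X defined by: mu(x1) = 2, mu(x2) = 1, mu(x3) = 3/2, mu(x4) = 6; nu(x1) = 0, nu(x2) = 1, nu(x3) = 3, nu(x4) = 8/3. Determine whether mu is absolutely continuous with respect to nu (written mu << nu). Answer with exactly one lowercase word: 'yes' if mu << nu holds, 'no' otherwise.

mu << nu means: every nu-null measurable set is also mu-null; equivalently, for every atom x, if nu({x}) = 0 then mu({x}) = 0.
Checking each atom:
  x1: nu = 0, mu = 2 > 0 -> violates mu << nu.
  x2: nu = 1 > 0 -> no constraint.
  x3: nu = 3 > 0 -> no constraint.
  x4: nu = 8/3 > 0 -> no constraint.
The atom(s) x1 violate the condition (nu = 0 but mu > 0). Therefore mu is NOT absolutely continuous w.r.t. nu.

no


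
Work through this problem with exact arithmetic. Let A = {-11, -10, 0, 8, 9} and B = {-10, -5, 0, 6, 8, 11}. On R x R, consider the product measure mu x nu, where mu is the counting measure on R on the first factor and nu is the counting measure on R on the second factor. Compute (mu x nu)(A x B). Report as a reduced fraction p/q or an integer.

For a measurable rectangle A x B, the product measure satisfies
  (mu x nu)(A x B) = mu(A) * nu(B).
  mu(A) = 5.
  nu(B) = 6.
  (mu x nu)(A x B) = 5 * 6 = 30.

30


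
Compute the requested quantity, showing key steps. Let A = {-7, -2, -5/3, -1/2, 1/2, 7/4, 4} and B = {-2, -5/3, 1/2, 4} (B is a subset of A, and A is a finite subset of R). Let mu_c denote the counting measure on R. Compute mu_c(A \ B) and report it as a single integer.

Counting measure assigns mu_c(E) = |E| (number of elements) when E is finite. For B subset A, A \ B is the set of elements of A not in B, so |A \ B| = |A| - |B|.
|A| = 7, |B| = 4, so mu_c(A \ B) = 7 - 4 = 3.

3


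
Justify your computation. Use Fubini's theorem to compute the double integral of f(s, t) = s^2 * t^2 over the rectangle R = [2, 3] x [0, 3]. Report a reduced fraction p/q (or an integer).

f(s, t) is a tensor product of a function of s and a function of t, and both factors are bounded continuous (hence Lebesgue integrable) on the rectangle, so Fubini's theorem applies:
  integral_R f d(m x m) = (integral_a1^b1 s^2 ds) * (integral_a2^b2 t^2 dt).
Inner integral in s: integral_{2}^{3} s^2 ds = (3^3 - 2^3)/3
  = 19/3.
Inner integral in t: integral_{0}^{3} t^2 dt = (3^3 - 0^3)/3
  = 9.
Product: (19/3) * (9) = 57.

57


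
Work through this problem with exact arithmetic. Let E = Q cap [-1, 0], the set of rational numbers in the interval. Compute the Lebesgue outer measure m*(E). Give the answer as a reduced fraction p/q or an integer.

Q cap [-1, 0] is countable; list its elements as q_1, q_2, ... . Fix eps > 0 and cover the k-th point by an interval of length eps * 2^(-k). The cover has total length eps * sum_{k>=1} 2^(-k) = eps, so by definition of outer measure m*(Q cap [-1, 0]) <= eps. Since eps was arbitrary and m* >= 0, the outer measure is 0.

0


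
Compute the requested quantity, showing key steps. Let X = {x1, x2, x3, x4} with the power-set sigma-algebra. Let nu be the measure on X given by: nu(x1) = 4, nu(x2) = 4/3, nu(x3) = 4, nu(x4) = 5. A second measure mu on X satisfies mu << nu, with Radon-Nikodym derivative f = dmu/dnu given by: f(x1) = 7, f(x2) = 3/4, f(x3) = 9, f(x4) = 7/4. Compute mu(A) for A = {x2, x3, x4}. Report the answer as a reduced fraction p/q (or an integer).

By the defining property of the Radon-Nikodym derivative, for every measurable set A,
  mu(A) = integral_A f dnu.
Since nu is a discrete measure concentrated on the atoms of X, the integral over A reduces to the sum
  mu(A) = sum_{x in A} f(x) * nu({x}).
Computing each term:
  x2: f(x2) * nu(x2) = 3/4 * 4/3 = 1.
  x3: f(x3) * nu(x3) = 9 * 4 = 36.
  x4: f(x4) * nu(x4) = 7/4 * 5 = 35/4.
Summing: mu(A) = 1 + 36 + 35/4 = 183/4.

183/4


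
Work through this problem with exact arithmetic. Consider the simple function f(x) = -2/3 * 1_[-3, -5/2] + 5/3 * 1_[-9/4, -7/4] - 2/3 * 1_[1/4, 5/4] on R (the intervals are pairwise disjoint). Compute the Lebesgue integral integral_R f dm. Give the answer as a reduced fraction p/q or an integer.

For a simple function f = sum_i c_i * 1_{A_i} with disjoint A_i,
  integral f dm = sum_i c_i * m(A_i).
Lengths of the A_i:
  m(A_1) = -5/2 - (-3) = 1/2.
  m(A_2) = -7/4 - (-9/4) = 1/2.
  m(A_3) = 5/4 - 1/4 = 1.
Contributions c_i * m(A_i):
  (-2/3) * (1/2) = -1/3.
  (5/3) * (1/2) = 5/6.
  (-2/3) * (1) = -2/3.
Total: -1/3 + 5/6 - 2/3 = -1/6.

-1/6


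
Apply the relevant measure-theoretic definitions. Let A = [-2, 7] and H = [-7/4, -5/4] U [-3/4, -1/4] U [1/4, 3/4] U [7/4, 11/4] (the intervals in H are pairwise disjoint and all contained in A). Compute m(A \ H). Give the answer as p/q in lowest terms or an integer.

The ambient interval has length m(A) = 7 - (-2) = 9.
Since the holes are disjoint and sit inside A, by finite additivity
  m(H) = sum_i (b_i - a_i), and m(A \ H) = m(A) - m(H).
Computing the hole measures:
  m(H_1) = -5/4 - (-7/4) = 1/2.
  m(H_2) = -1/4 - (-3/4) = 1/2.
  m(H_3) = 3/4 - 1/4 = 1/2.
  m(H_4) = 11/4 - 7/4 = 1.
Summed: m(H) = 1/2 + 1/2 + 1/2 + 1 = 5/2.
So m(A \ H) = 9 - 5/2 = 13/2.

13/2
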